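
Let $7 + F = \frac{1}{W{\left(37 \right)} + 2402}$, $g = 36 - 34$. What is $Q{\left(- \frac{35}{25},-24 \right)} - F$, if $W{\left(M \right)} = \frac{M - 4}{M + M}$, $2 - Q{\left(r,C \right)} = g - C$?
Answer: $- \frac{3022351}{177781} \approx -17.0$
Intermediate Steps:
$g = 2$
$Q{\left(r,C \right)} = C$ ($Q{\left(r,C \right)} = 2 - \left(2 - C\right) = 2 + \left(-2 + C\right) = C$)
$W{\left(M \right)} = \frac{-4 + M}{2 M}$
$F = - \frac{1244393}{177781}$ ($F = -7 + \frac{1}{\frac{-4 + 37}{2 \cdot 37} + 2402} = -7 + \frac{1}{\frac{1}{2} \cdot \frac{1}{37} \cdot 33 + 2402} = -7 + \frac{1}{\frac{33}{74} + 2402} = -7 + \frac{1}{\frac{177781}{74}} = -7 + \frac{74}{177781} = - \frac{1244393}{177781} \approx -6.9996$)
$Q{\left(- \frac{35}{25},-24 \right)} - F = -24 - - \frac{1244393}{177781} = -24 + \frac{1244393}{177781} = - \frac{3022351}{177781}$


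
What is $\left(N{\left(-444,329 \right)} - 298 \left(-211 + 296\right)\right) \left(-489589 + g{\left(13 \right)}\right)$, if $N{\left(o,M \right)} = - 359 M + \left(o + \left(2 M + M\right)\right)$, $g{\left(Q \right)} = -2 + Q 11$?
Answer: $69941140304$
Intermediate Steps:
$g{\left(Q \right)} = -2 + 11 Q$
$N{\left(o,M \right)} = o - 356 M$ ($N{\left(o,M \right)} = - 359 M + \left(o + 3 M\right) = o - 356 M$)
$\left(N{\left(-444,329 \right)} - 298 \left(-211 + 296\right)\right) \left(-489589 + g{\left(13 \right)}\right) = \left(\left(-444 - 117124\right) - 298 \left(-211 + 296\right)\right) \left(-489589 + \left(-2 + 11 \cdot 13\right)\right) = \left(\left(-444 - 117124\right) - 25330\right) \left(-489589 + \left(-2 + 143\right)\right) = \left(-117568 - 25330\right) \left(-489589 + 141\right) = \left(-142898\right) \left(-489448\right) = 69941140304$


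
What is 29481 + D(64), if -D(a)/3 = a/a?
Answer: 29478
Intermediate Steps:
D(a) = -3 (D(a) = -3*a/a = -3*1 = -3)
29481 + D(64) = 29481 - 3 = 29478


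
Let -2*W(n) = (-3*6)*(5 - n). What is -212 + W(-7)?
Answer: -104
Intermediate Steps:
W(n) = 45 - 9*n (W(n) = -(-3*6)*(5 - n)/2 = -(-9)*(5 - n) = -(-90 + 18*n)/2 = 45 - 9*n)
-212 + W(-7) = -212 + (45 - 9*(-7)) = -212 + (45 + 63) = -212 + 108 = -104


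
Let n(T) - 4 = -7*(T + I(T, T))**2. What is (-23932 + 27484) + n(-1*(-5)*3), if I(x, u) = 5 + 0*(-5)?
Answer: 756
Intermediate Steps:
I(x, u) = 5 (I(x, u) = 5 + 0 = 5)
n(T) = 4 - 7*(5 + T)**2 (n(T) = 4 - 7*(T + 5)**2 = 4 - 7*(5 + T)**2)
(-23932 + 27484) + n(-1*(-5)*3) = (-23932 + 27484) + (4 - 7*(5 - 1*(-5)*3)**2) = 3552 + (4 - 7*(5 + 5*3)**2) = 3552 + (4 - 7*(5 + 15)**2) = 3552 + (4 - 7*20**2) = 3552 + (4 - 7*400) = 3552 + (4 - 2800) = 3552 - 2796 = 756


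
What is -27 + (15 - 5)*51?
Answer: 483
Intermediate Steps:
-27 + (15 - 5)*51 = -27 + 10*51 = -27 + 510 = 483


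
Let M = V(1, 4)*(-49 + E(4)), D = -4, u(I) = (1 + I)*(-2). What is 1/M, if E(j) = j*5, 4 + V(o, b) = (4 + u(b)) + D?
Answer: 1/406 ≈ 0.0024631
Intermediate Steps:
u(I) = -2 - 2*I
V(o, b) = -6 - 2*b (V(o, b) = -4 + ((4 + (-2 - 2*b)) - 4) = -4 + ((2 - 2*b) - 4) = -4 + (-2 - 2*b) = -6 - 2*b)
E(j) = 5*j
M = 406 (M = (-6 - 2*4)*(-49 + 5*4) = (-6 - 8)*(-49 + 20) = -14*(-29) = 406)
1/M = 1/406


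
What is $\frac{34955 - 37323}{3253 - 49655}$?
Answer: $\frac{1184}{23201} \approx 0.051032$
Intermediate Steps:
$\frac{34955 - 37323}{3253 - 49655} = - \frac{2368}{-46402} = \left(-2368\right) \left(- \frac{1}{46402}\right) = \frac{1184}{23201}$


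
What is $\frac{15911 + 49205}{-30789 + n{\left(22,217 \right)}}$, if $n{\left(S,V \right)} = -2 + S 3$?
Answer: $- \frac{65116}{30725} \approx -2.1193$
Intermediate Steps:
$n{\left(S,V \right)} = -2 + 3 S$
$\frac{15911 + 49205}{-30789 + n{\left(22,217 \right)}} = \frac{15911 + 49205}{-30789 + \left(-2 + 3 \cdot 22\right)} = \frac{65116}{-30789 + \left(-2 + 66\right)} = \frac{65116}{-30789 + 64} = \frac{65116}{-30725} = 65116 \left(- \frac{1}{30725}\right) = - \frac{65116}{30725}$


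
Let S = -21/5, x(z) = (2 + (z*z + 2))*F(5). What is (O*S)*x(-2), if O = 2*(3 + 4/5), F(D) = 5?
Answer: -6384/5 ≈ -1276.8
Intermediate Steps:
x(z) = 20 + 5*z² (x(z) = (2 + (z*z + 2))*5 = (2 + (z² + 2))*5 = (2 + (2 + z²))*5 = (4 + z²)*5 = 20 + 5*z²)
S = -21/5 (S = -21*⅕ = -21/5 ≈ -4.2000)
O = 38/5 (O = 2*(3 + 4*(⅕)) = 2*(3 + ⅘) = 2*(19/5) = 38/5 ≈ 7.6000)
(O*S)*x(-2) = ((38/5)*(-21/5))*(20 + 5*(-2)²) = -798*(20 + 5*4)/25 = -798*(20 + 20)/25 = -798/25*40 = -6384/5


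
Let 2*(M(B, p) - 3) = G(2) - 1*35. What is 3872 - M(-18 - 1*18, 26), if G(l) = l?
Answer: 7771/2 ≈ 3885.5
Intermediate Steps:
M(B, p) = -27/2 (M(B, p) = 3 + (2 - 1*35)/2 = 3 + (2 - 35)/2 = 3 + (1/2)*(-33) = 3 - 33/2 = -27/2)
3872 - M(-18 - 1*18, 26) = 3872 - 1*(-27/2) = 3872 + 27/2 = 7771/2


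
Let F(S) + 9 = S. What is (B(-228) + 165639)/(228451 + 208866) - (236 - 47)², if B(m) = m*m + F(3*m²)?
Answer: -15621026991/437317 ≈ -35720.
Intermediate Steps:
F(S) = -9 + S
B(m) = -9 + 4*m² (B(m) = m*m + (-9 + 3*m²) = m² + (-9 + 3*m²) = -9 + 4*m²)
(B(-228) + 165639)/(228451 + 208866) - (236 - 47)² = ((-9 + 4*(-228)²) + 165639)/(228451 + 208866) - (236 - 47)² = ((-9 + 4*51984) + 165639)/437317 - 1*189² = ((-9 + 207936) + 165639)*(1/437317) - 1*35721 = (207927 + 165639)*(1/437317) - 35721 = 373566*(1/437317) - 35721 = 373566/437317 - 35721 = -15621026991/437317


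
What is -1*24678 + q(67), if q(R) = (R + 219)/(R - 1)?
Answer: -74021/3 ≈ -24674.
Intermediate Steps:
q(R) = (219 + R)/(-1 + R)
-1*24678 + q(67) = -1*24678 + (219 + 67)/(-1 + 67) = -24678 + 286/66 = -24678 + (1/66)*286 = -24678 + 13/3 = -74021/3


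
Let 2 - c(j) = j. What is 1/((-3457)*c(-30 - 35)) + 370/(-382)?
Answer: -42849706/44239229 ≈ -0.96859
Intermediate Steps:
c(j) = 2 - j
1/((-3457)*c(-30 - 35)) + 370/(-382) = 1/((-3457)*(2 - (-30 - 35))) + 370/(-382) = -1/(3457*(2 - 1*(-65))) + 370*(-1/382) = -1/(3457*(2 + 65)) - 185/191 = -1/3457/67 - 185/191 = -1/3457*1/67 - 185/191 = -1/231619 - 185/191 = -42849706/44239229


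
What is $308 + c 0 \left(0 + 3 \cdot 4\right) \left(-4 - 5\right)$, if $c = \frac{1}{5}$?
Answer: $308$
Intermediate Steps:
$c = \frac{1}{5} \approx 0.2$
$308 + c 0 \left(0 + 3 \cdot 4\right) \left(-4 - 5\right) = 308 + \frac{1}{5} \cdot 0 \left(0 + 3 \cdot 4\right) \left(-4 - 5\right) = 308 + 0 \left(0 + 12\right) \left(-9\right) = 308 + 0 \cdot 12 \left(-9\right) = 308 + 0 \left(-108\right) = 308 + 0 = 308$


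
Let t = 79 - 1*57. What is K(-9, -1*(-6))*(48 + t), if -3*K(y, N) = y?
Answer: 210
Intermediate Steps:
K(y, N) = -y/3
t = 22 (t = 79 - 57 = 22)
K(-9, -1*(-6))*(48 + t) = (-⅓*(-9))*(48 + 22) = 3*70 = 210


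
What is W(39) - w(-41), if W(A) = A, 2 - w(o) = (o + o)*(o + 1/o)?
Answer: 3401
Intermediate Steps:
w(o) = 2 - 2*o*(o + 1/o) (w(o) = 2 - (o + o)*(o + 1/o) = 2 - 2*o*(o + 1/o))
W(39) - w(-41) = 39 - (-2)*(-41)² = 39 - (-2)*1681 = 39 - 1*(-3362) = 39 + 3362 = 3401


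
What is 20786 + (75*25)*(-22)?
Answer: -20464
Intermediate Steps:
20786 + (75*25)*(-22) = 20786 + 1875*(-22) = 20786 - 41250 = -20464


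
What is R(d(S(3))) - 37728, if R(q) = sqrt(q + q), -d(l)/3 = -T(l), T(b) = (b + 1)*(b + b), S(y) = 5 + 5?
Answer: -37728 + 2*sqrt(330) ≈ -37692.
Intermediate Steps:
S(y) = 10
T(b) = 2*b*(1 + b) (T(b) = (1 + b)*(2*b) = 2*b*(1 + b))
d(l) = 6*l*(1 + l) (d(l) = -(-3)*2*l*(1 + l) = -(-6)*l*(1 + l) = 6*l*(1 + l))
R(q) = sqrt(2)*sqrt(q) (R(q) = sqrt(2*q) = sqrt(2)*sqrt(q))
R(d(S(3))) - 37728 = sqrt(2)*sqrt(6*10*(1 + 10)) - 37728 = sqrt(2)*sqrt(6*10*11) - 37728 = sqrt(2)*sqrt(660) - 37728 = sqrt(2)*(2*sqrt(165)) - 37728 = 2*sqrt(330) - 37728 = -37728 + 2*sqrt(330)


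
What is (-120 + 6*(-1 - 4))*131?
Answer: -19650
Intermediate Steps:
(-120 + 6*(-1 - 4))*131 = (-120 + 6*(-5))*131 = (-120 - 30)*131 = -150*131 = -19650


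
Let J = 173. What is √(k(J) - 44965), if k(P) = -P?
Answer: I*√45138 ≈ 212.46*I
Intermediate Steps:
√(k(J) - 44965) = √(-1*173 - 44965) = √(-173 - 44965) = √(-45138) = I*√45138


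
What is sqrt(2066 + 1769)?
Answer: sqrt(3835) ≈ 61.927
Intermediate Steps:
sqrt(2066 + 1769) = sqrt(3835)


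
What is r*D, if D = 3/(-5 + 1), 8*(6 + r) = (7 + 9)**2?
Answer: -39/2 ≈ -19.500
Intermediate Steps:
r = 26 (r = -6 + (7 + 9)**2/8 = -6 + (1/8)*16**2 = -6 + (1/8)*256 = -6 + 32 = 26)
D = -3/4 (D = 3/(-4) = 3*(-1/4) = -3/4 ≈ -0.75000)
r*D = 26*(-3/4) = -39/2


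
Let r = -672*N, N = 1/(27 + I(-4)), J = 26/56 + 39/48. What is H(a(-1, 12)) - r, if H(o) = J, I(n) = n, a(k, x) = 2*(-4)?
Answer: 78553/2576 ≈ 30.494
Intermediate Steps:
a(k, x) = -8
J = 143/112 (J = 26*(1/56) + 39*(1/48) = 13/28 + 13/16 = 143/112 ≈ 1.2768)
H(o) = 143/112
N = 1/23 (N = 1/(27 - 4) = 1/23 ≈ 0.043478)
r = -672/23 (r = -672*1/23 = -672/23 ≈ -29.217)
H(a(-1, 12)) - r = 143/112 - 1*(-672/23) = 143/112 + 672/23 = 78553/2576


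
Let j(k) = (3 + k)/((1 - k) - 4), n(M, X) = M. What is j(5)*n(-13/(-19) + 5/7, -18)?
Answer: -186/133 ≈ -1.3985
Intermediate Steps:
j(k) = (3 + k)/(-3 - k)
j(5)*n(-13/(-19) + 5/7, -18) = -(-13/(-19) + 5/7) = -(-13*(-1/19) + 5*(1/7)) = -(13/19 + 5/7) = -1*186/133 = -186/133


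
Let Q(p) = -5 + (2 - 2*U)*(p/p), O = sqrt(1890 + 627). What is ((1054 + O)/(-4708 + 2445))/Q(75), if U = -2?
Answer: -34/73 - sqrt(2517)/2263 ≈ -0.48792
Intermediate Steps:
O = sqrt(2517) ≈ 50.170
Q(p) = 1 (Q(p) = -5 + (2 - 2*(-2))*(p/p) = -5 + (2 + 4)*1 = -5 + 6*1 = -5 + 6 = 1)
((1054 + O)/(-4708 + 2445))/Q(75) = ((1054 + sqrt(2517))/(-4708 + 2445))/1 = ((1054 + sqrt(2517))/(-2263))*1 = ((1054 + sqrt(2517))*(-1/2263))*1 = (-34/73 - sqrt(2517)/2263)*1 = -34/73 - sqrt(2517)/2263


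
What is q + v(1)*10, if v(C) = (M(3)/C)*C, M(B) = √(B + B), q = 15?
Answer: 15 + 10*√6 ≈ 39.495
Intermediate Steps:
M(B) = √2*√B (M(B) = √(2*B) = √2*√B)
v(C) = √6 (v(C) = ((√2*√3)/C)*C = (√6/C)*C = √6)
q + v(1)*10 = 15 + √6*10 = 15 + 10*√6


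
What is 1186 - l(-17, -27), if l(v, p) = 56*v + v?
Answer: 2155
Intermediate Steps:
l(v, p) = 57*v
1186 - l(-17, -27) = 1186 - 57*(-17) = 1186 - 1*(-969) = 1186 + 969 = 2155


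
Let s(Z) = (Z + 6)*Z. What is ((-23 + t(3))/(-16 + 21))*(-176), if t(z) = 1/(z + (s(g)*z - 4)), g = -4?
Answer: 101376/125 ≈ 811.01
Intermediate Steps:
s(Z) = Z*(6 + Z) (s(Z) = (6 + Z)*Z = Z*(6 + Z))
t(z) = 1/(-4 - 7*z) (t(z) = 1/(z + ((-4*(6 - 4))*z - 4)) = 1/(z + ((-4*2)*z - 4)) = 1/(z + (-8*z - 4)) = 1/(z + (-4 - 8*z)) = 1/(-4 - 7*z))
((-23 + t(3))/(-16 + 21))*(-176) = ((-23 + 1/(-4 - 7*3))/(-16 + 21))*(-176) = ((-23 + 1/(-4 - 21))/5)*(-176) = ((-23 + 1/(-25))*(1/5))*(-176) = ((-23 - 1/25)*(1/5))*(-176) = -576/25*1/5*(-176) = -576/125*(-176) = 101376/125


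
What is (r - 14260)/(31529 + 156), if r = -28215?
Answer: -8495/6337 ≈ -1.3405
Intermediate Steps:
(r - 14260)/(31529 + 156) = (-28215 - 14260)/(31529 + 156) = -42475/31685 = -42475*1/31685 = -8495/6337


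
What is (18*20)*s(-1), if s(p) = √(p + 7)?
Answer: 360*√6 ≈ 881.82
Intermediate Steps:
s(p) = √(7 + p)
(18*20)*s(-1) = (18*20)*√(7 - 1) = 360*√6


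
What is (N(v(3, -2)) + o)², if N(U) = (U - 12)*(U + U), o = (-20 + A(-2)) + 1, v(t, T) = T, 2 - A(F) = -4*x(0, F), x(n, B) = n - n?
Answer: 1521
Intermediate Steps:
x(n, B) = 0
A(F) = 2 (A(F) = 2 - (-4)*0 = 2 - 1*0 = 2 + 0 = 2)
o = -17 (o = (-20 + 2) + 1 = -18 + 1 = -17)
N(U) = 2*U*(-12 + U) (N(U) = (-12 + U)*(2*U) = 2*U*(-12 + U))
(N(v(3, -2)) + o)² = (2*(-2)*(-12 - 2) - 17)² = (2*(-2)*(-14) - 17)² = (56 - 17)² = 39² = 1521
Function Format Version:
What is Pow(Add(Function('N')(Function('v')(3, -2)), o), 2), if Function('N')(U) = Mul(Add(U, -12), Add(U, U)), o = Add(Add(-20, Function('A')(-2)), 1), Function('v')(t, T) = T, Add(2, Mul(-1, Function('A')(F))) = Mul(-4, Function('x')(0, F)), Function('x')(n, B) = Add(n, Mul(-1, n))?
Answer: 1521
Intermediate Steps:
Function('x')(n, B) = 0
Function('A')(F) = 2 (Function('A')(F) = Add(2, Mul(-1, Mul(-4, 0))) = Add(2, Mul(-1, 0)) = Add(2, 0) = 2)
o = -17 (o = Add(Add(-20, 2), 1) = Add(-18, 1) = -17)
Function('N')(U) = Mul(2, U, Add(-12, U)) (Function('N')(U) = Mul(Add(-12, U), Mul(2, U)) = Mul(2, U, Add(-12, U)))
Pow(Add(Function('N')(Function('v')(3, -2)), o), 2) = Pow(Add(Mul(2, -2, Add(-12, -2)), -17), 2) = Pow(Add(Mul(2, -2, -14), -17), 2) = Pow(Add(56, -17), 2) = Pow(39, 2) = 1521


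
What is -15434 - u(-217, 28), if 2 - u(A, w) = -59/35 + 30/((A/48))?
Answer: -16757089/1085 ≈ -15444.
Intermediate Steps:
u(A, w) = 129/35 - 1440/A (u(A, w) = 2 - (-59/35 + 30/((A/48))) = 2 - (-59/35 + 30*(48/A)) = 2 - (-59/35 + 1440/A) = 2 + (59/35 - 1440/A) = 129/35 - 1440/A)
-15434 - u(-217, 28) = -15434 - (129/35 - 1440/(-217)) = -15434 - (129/35 - 1440*(-1/217)) = -15434 - (129/35 + 1440/217) = -15434 - 1*11199/1085 = -15434 - 11199/1085 = -16757089/1085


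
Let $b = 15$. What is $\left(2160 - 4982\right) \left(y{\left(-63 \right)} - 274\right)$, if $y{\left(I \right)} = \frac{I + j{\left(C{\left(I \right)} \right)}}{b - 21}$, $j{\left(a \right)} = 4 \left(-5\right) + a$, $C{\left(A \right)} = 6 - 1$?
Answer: $736542$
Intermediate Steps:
$C{\left(A \right)} = 5$ ($C{\left(A \right)} = 6 - 1 = 5$)
$j{\left(a \right)} = -20 + a$
$y{\left(I \right)} = \frac{5}{2} - \frac{I}{6}$ ($y{\left(I \right)} = \frac{I + \left(-20 + 5\right)}{15 - 21} = \frac{I - 15}{-6} = \left(-15 + I\right) \left(- \frac{1}{6}\right) = \frac{5}{2} - \frac{I}{6}$)
$\left(2160 - 4982\right) \left(y{\left(-63 \right)} - 274\right) = \left(2160 - 4982\right) \left(\left(\frac{5}{2} - - \frac{21}{2}\right) - 274\right) = - 2822 \left(\left(\frac{5}{2} + \frac{21}{2}\right) - 274\right) = - 2822 \left(13 - 274\right) = \left(-2822\right) \left(-261\right) = 736542$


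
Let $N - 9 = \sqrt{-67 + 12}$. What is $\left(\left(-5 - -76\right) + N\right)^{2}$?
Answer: $\left(80 + i \sqrt{55}\right)^{2} \approx 6345.0 + 1186.6 i$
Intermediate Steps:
$N = 9 + i \sqrt{55}$ ($N = 9 + \sqrt{-67 + 12} = 9 + \sqrt{-55} = 9 + i \sqrt{55} \approx 9.0 + 7.4162 i$)
$\left(\left(-5 - -76\right) + N\right)^{2} = \left(\left(-5 - -76\right) + \left(9 + i \sqrt{55}\right)\right)^{2} = \left(\left(-5 + 76\right) + \left(9 + i \sqrt{55}\right)\right)^{2} = \left(71 + \left(9 + i \sqrt{55}\right)\right)^{2} = \left(80 + i \sqrt{55}\right)^{2}$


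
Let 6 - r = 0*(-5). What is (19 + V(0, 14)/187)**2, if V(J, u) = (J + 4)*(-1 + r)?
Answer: 12766329/34969 ≈ 365.08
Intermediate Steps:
r = 6 (r = 6 - 0*(-5) = 6 - 1*0 = 6 + 0 = 6)
V(J, u) = 20 + 5*J (V(J, u) = (J + 4)*(-1 + 6) = (4 + J)*5 = 20 + 5*J)
(19 + V(0, 14)/187)**2 = (19 + (20 + 5*0)/187)**2 = (19 + (20 + 0)*(1/187))**2 = (19 + 20*(1/187))**2 = (19 + 20/187)**2 = (3573/187)**2 = 12766329/34969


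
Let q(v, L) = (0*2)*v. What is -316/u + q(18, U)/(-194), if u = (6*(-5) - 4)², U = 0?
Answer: -79/289 ≈ -0.27336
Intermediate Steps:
q(v, L) = 0 (q(v, L) = 0*v = 0)
u = 1156 (u = (-30 - 4)² = (-34)² = 1156)
-316/u + q(18, U)/(-194) = -316/1156 + 0/(-194) = -316*1/1156 + 0*(-1/194) = -79/289 + 0 = -79/289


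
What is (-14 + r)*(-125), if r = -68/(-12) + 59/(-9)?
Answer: 16750/9 ≈ 1861.1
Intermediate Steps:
r = -8/9 (r = -68*(-1/12) + 59*(-1/9) = 17/3 - 59/9 = -8/9 ≈ -0.88889)
(-14 + r)*(-125) = (-14 - 8/9)*(-125) = -134/9*(-125) = 16750/9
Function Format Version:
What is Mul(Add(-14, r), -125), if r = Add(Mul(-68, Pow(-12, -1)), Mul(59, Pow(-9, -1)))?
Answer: Rational(16750, 9) ≈ 1861.1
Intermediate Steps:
r = Rational(-8, 9) (r = Add(Mul(-68, Rational(-1, 12)), Mul(59, Rational(-1, 9))) = Add(Rational(17, 3), Rational(-59, 9)) = Rational(-8, 9) ≈ -0.88889)
Mul(Add(-14, r), -125) = Mul(Add(-14, Rational(-8, 9)), -125) = Mul(Rational(-134, 9), -125) = Rational(16750, 9)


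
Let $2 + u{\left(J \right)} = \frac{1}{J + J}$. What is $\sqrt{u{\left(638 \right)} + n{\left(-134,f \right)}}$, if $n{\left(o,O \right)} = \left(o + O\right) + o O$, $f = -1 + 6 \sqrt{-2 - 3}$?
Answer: $\frac{\sqrt{-1220813 - 324821112 i \sqrt{5}}}{638} \approx 29.844 - 29.895 i$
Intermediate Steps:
$u{\left(J \right)} = -2 + \frac{1}{2 J}$ ($u{\left(J \right)} = -2 + \frac{1}{J + J} = -2 + \frac{1}{2 J}$)
$f = -1 + 6 i \sqrt{5}$ ($f = -1 + 6 \sqrt{-5} = -1 + 6 i \sqrt{5} \approx -1.0 + 13.416 i$)
$n{\left(o,O \right)} = O + o + O o$ ($n{\left(o,O \right)} = \left(O + o\right) + O o = O + o + O o$)
$\sqrt{u{\left(638 \right)} + n{\left(-134,f \right)}} = \sqrt{\left(-2 + \frac{1}{2 \cdot 638}\right) - \left(135 - \left(-1 + 6 i \sqrt{5}\right) \left(-134\right) - 6 i \sqrt{5}\right)} = \sqrt{\left(-2 + \frac{1}{2} \cdot \frac{1}{638}\right) - \left(1 + 798 i \sqrt{5}\right)} = \sqrt{\left(-2 + \frac{1}{1276}\right) - \left(1 + 798 i \sqrt{5}\right)} = \sqrt{- \frac{2551}{1276} - \left(1 + 798 i \sqrt{5}\right)} = \sqrt{- \frac{3827}{1276} - 798 i \sqrt{5}}$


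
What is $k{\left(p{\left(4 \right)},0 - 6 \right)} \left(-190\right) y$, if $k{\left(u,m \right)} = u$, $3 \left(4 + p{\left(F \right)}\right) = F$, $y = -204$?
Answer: $-103360$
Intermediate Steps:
$p{\left(F \right)} = -4 + \frac{F}{3}$
$k{\left(p{\left(4 \right)},0 - 6 \right)} \left(-190\right) y = \left(-4 + \frac{1}{3} \cdot 4\right) \left(-190\right) \left(-204\right) = \left(-4 + \frac{4}{3}\right) \left(-190\right) \left(-204\right) = \left(- \frac{8}{3}\right) \left(-190\right) \left(-204\right) = \frac{1520}{3} \left(-204\right) = -103360$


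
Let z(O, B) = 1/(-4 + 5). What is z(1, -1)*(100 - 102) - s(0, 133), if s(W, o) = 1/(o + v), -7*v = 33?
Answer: -1803/898 ≈ -2.0078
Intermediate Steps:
v = -33/7 (v = -⅐*33 = -33/7 ≈ -4.7143)
z(O, B) = 1 (z(O, B) = 1/1 = 1)
s(W, o) = 1/(-33/7 + o) (s(W, o) = 1/(o - 33/7) = 1/(-33/7 + o))
z(1, -1)*(100 - 102) - s(0, 133) = 1*(100 - 102) - 7/(-33 + 7*133) = 1*(-2) - 7/(-33 + 931) = -2 - 7/898 = -1803/898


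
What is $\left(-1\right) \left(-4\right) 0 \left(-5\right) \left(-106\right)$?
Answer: $0$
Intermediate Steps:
$\left(-1\right) \left(-4\right) 0 \left(-5\right) \left(-106\right) = 4 \cdot 0 \left(-5\right) \left(-106\right) = 0 \left(-5\right) \left(-106\right) = 0 \left(-106\right) = 0$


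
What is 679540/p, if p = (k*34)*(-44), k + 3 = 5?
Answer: -169885/748 ≈ -227.12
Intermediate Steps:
k = 2 (k = -3 + 5 = 2)
p = -2992 (p = (2*34)*(-44) = 68*(-44) = -2992)
679540/p = 679540/(-2992) = 679540*(-1/2992) = -169885/748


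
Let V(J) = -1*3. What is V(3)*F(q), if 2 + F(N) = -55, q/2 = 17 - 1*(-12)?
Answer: 171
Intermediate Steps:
V(J) = -3
q = 58 (q = 2*(17 - 1*(-12)) = 2*(17 + 12) = 2*29 = 58)
F(N) = -57 (F(N) = -2 - 55 = -57)
V(3)*F(q) = -3*(-57) = 171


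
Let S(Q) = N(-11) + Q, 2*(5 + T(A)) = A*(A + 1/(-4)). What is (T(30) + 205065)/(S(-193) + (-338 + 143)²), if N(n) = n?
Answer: 822025/151284 ≈ 5.4337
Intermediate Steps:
T(A) = -5 + A*(-¼ + A)/2 (T(A) = -5 + (A*(A + 1/(-4)))/2 = -5 + (A*(A - ¼))/2 = -5 + (A*(-¼ + A))/2 = -5 + A*(-¼ + A)/2)
S(Q) = -11 + Q
(T(30) + 205065)/(S(-193) + (-338 + 143)²) = ((-5 + (½)*30² - ⅛*30) + 205065)/((-11 - 193) + (-338 + 143)²) = ((-5 + (½)*900 - 15/4) + 205065)/(-204 + (-195)²) = ((-5 + 450 - 15/4) + 205065)/(-204 + 38025) = (1765/4 + 205065)/37821 = (822025/4)*(1/37821) = 822025/151284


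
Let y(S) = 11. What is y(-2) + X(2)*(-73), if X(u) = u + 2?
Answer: -281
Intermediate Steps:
X(u) = 2 + u
y(-2) + X(2)*(-73) = 11 + (2 + 2)*(-73) = 11 + 4*(-73) = 11 - 292 = -281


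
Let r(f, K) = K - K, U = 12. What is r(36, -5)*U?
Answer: 0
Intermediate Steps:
r(f, K) = 0
r(36, -5)*U = 0*12 = 0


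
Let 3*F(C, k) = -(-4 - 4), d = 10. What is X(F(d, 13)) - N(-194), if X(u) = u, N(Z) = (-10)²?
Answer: -292/3 ≈ -97.333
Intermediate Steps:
F(C, k) = 8/3 (F(C, k) = (-(-4 - 4))/3 = (-1*(-8))/3 = (⅓)*8 = 8/3)
N(Z) = 100
X(F(d, 13)) - N(-194) = 8/3 - 1*100 = 8/3 - 100 = -292/3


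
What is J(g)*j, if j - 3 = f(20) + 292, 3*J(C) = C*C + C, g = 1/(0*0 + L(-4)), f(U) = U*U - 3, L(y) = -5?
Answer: -2768/75 ≈ -36.907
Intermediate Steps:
f(U) = -3 + U**2 (f(U) = U**2 - 3 = -3 + U**2)
g = -1/5 (g = 1/(0*0 - 5) = 1/(0 - 5) = 1/(-5) = -1/5 ≈ -0.20000)
J(C) = C/3 + C**2/3 (J(C) = (C*C + C)/3 = (C**2 + C)/3 = (C + C**2)/3 = C/3 + C**2/3)
j = 692 (j = 3 + ((-3 + 20**2) + 292) = 3 + ((-3 + 400) + 292) = 3 + (397 + 292) = 3 + 689 = 692)
J(g)*j = ((1/3)*(-1/5)*(1 - 1/5))*692 = ((1/3)*(-1/5)*(4/5))*692 = -4/75*692 = -2768/75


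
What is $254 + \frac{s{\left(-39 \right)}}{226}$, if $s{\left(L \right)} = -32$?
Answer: $\frac{28686}{113} \approx 253.86$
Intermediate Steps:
$254 + \frac{s{\left(-39 \right)}}{226} = 254 - \frac{32}{226} = 254 - \frac{16}{113} = \frac{28686}{113}$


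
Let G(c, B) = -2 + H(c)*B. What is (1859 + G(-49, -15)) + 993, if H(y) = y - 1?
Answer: 3600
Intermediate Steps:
H(y) = -1 + y
G(c, B) = -2 + B*(-1 + c) (G(c, B) = -2 + (-1 + c)*B = -2 + B*(-1 + c))
(1859 + G(-49, -15)) + 993 = (1859 + (-2 - 15*(-1 - 49))) + 993 = (1859 + (-2 - 15*(-50))) + 993 = (1859 + (-2 + 750)) + 993 = (1859 + 748) + 993 = 2607 + 993 = 3600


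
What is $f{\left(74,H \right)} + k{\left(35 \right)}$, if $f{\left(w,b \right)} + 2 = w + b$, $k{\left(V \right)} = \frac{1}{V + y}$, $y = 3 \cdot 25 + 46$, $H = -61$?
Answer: $\frac{1717}{156} \approx 11.006$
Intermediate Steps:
$y = 121$ ($y = 75 + 46 = 121$)
$k{\left(V \right)} = \frac{1}{121 + V}$ ($k{\left(V \right)} = \frac{1}{V + 121} = \frac{1}{121 + V}$)
$f{\left(w,b \right)} = -2 + b + w$ ($f{\left(w,b \right)} = -2 + \left(w + b\right) = -2 + \left(b + w\right) = -2 + b + w$)
$f{\left(74,H \right)} + k{\left(35 \right)} = \left(-2 - 61 + 74\right) + \frac{1}{121 + 35} = 11 + \frac{1}{156} = \frac{1717}{156}$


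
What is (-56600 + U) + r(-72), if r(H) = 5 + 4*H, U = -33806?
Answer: -90689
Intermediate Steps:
(-56600 + U) + r(-72) = (-56600 - 33806) + (5 + 4*(-72)) = -90406 + (5 - 288) = -90406 - 283 = -90689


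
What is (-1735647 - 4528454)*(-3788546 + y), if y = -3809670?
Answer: 47595992443816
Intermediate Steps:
(-1735647 - 4528454)*(-3788546 + y) = (-1735647 - 4528454)*(-3788546 - 3809670) = -6264101*(-7598216) = 47595992443816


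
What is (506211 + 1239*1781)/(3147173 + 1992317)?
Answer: 271287/513949 ≈ 0.52785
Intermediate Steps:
(506211 + 1239*1781)/(3147173 + 1992317) = (506211 + 2206659)/5139490 = 2712870*(1/5139490) = 271287/513949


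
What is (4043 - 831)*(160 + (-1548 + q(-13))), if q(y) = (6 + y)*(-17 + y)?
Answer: -3783736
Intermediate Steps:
q(y) = (-17 + y)*(6 + y)
(4043 - 831)*(160 + (-1548 + q(-13))) = (4043 - 831)*(160 + (-1548 + (-102 + (-13)² - 11*(-13)))) = 3212*(160 + (-1548 + (-102 + 169 + 143))) = 3212*(160 + (-1548 + 210)) = 3212*(160 - 1338) = 3212*(-1178) = -3783736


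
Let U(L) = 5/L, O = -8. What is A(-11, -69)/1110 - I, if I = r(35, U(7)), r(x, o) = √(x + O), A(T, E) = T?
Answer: -11/1110 - 3*√3 ≈ -5.2061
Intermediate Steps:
r(x, o) = √(-8 + x) (r(x, o) = √(x - 8) = √(-8 + x))
I = 3*√3 (I = √(-8 + 35) = √27 = 3*√3 ≈ 5.1962)
A(-11, -69)/1110 - I = -11/1110 - 3*√3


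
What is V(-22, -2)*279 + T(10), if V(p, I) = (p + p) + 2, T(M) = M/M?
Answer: -11717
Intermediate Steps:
T(M) = 1
V(p, I) = 2 + 2*p (V(p, I) = 2*p + 2 = 2 + 2*p)
V(-22, -2)*279 + T(10) = (2 + 2*(-22))*279 + 1 = (2 - 44)*279 + 1 = -42*279 + 1 = -11718 + 1 = -11717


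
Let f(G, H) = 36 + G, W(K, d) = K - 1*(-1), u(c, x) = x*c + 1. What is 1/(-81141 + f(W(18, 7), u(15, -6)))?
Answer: -1/81086 ≈ -1.2333e-5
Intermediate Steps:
u(c, x) = 1 + c*x (u(c, x) = c*x + 1 = 1 + c*x)
W(K, d) = 1 + K (W(K, d) = K + 1 = 1 + K)
1/(-81141 + f(W(18, 7), u(15, -6))) = 1/(-81141 + (36 + (1 + 18))) = 1/(-81141 + (36 + 19)) = 1/(-81141 + 55) = 1/(-81086) = -1/81086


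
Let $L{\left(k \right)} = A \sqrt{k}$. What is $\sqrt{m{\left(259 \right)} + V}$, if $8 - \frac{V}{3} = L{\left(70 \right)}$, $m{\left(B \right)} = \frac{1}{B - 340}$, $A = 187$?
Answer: $\frac{\sqrt{1943 - 45441 \sqrt{70}}}{9} \approx 68.335 i$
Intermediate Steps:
$m{\left(B \right)} = \frac{1}{-340 + B}$
$L{\left(k \right)} = 187 \sqrt{k}$
$V = 24 - 561 \sqrt{70}$ ($V = 24 - 3 \cdot 187 \sqrt{70} = 24 - 561 \sqrt{70} \approx -4669.7$)
$\sqrt{m{\left(259 \right)} + V} = \sqrt{\frac{1}{-340 + 259} + \left(24 - 561 \sqrt{70}\right)} = \sqrt{\frac{1}{-81} + \left(24 - 561 \sqrt{70}\right)} = \sqrt{- \frac{1}{81} + \left(24 - 561 \sqrt{70}\right)} = \sqrt{\frac{1943}{81} - 561 \sqrt{70}}$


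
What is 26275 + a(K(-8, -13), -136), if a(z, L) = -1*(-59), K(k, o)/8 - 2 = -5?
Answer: 26334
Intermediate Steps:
K(k, o) = -24 (K(k, o) = 16 + 8*(-5) = 16 - 40 = -24)
a(z, L) = 59
26275 + a(K(-8, -13), -136) = 26275 + 59 = 26334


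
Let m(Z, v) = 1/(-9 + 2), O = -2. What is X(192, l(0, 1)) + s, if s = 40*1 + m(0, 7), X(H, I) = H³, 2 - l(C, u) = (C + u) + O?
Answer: 49545495/7 ≈ 7.0779e+6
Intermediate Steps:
l(C, u) = 4 - C - u (l(C, u) = 2 - ((C + u) - 2) = 2 - (-2 + C + u) = 2 + (2 - C - u) = 4 - C - u)
m(Z, v) = -⅐ (m(Z, v) = 1/(-7) = -⅐)
s = 279/7 (s = 40*1 - ⅐ = 40 - ⅐ = 279/7 ≈ 39.857)
X(192, l(0, 1)) + s = 192³ + 279/7 = 7077888 + 279/7 = 49545495/7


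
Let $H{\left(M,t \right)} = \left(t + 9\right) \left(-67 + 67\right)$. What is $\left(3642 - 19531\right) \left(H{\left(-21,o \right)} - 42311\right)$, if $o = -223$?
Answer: $672279479$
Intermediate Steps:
$H{\left(M,t \right)} = 0$ ($H{\left(M,t \right)} = \left(9 + t\right) 0 = 0$)
$\left(3642 - 19531\right) \left(H{\left(-21,o \right)} - 42311\right) = \left(3642 - 19531\right) \left(0 - 42311\right) = \left(-15889\right) \left(-42311\right) = 672279479$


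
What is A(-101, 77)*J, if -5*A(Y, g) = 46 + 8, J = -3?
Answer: 162/5 ≈ 32.400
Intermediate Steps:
A(Y, g) = -54/5 (A(Y, g) = -(46 + 8)/5 = -1/5*54 = -54/5)
A(-101, 77)*J = -54/5*(-3) = 162/5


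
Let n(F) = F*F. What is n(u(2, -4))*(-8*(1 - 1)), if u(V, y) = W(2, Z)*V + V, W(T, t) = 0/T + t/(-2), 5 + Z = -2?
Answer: 0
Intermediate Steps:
Z = -7 (Z = -5 - 2 = -7)
W(T, t) = -t/2 (W(T, t) = 0 + t*(-½) = 0 - t/2 = -t/2)
u(V, y) = 9*V/2 (u(V, y) = (-½*(-7))*V + V = 7*V/2 + V = 9*V/2)
n(F) = F²
n(u(2, -4))*(-8*(1 - 1)) = ((9/2)*2)²*(-8*(1 - 1)) = 9²*(-8*0) = 81*0 = 0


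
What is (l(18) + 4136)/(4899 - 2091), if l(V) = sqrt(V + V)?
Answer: 2071/1404 ≈ 1.4751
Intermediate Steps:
l(V) = sqrt(2)*sqrt(V) (l(V) = sqrt(2*V) = sqrt(2)*sqrt(V))
(l(18) + 4136)/(4899 - 2091) = (sqrt(2)*sqrt(18) + 4136)/(4899 - 2091) = (sqrt(2)*(3*sqrt(2)) + 4136)/2808 = (6 + 4136)*(1/2808) = 4142*(1/2808) = 2071/1404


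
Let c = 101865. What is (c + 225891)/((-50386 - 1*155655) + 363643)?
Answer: 54626/26267 ≈ 2.0796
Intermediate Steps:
(c + 225891)/((-50386 - 1*155655) + 363643) = (101865 + 225891)/((-50386 - 1*155655) + 363643) = 327756/((-50386 - 155655) + 363643) = 327756/(-206041 + 363643) = 327756/157602 = 327756*(1/157602) = 54626/26267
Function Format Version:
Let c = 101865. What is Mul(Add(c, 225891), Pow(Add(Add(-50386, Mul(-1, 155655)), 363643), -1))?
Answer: Rational(54626, 26267) ≈ 2.0796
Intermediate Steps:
Mul(Add(c, 225891), Pow(Add(Add(-50386, Mul(-1, 155655)), 363643), -1)) = Mul(Add(101865, 225891), Pow(Add(Add(-50386, Mul(-1, 155655)), 363643), -1)) = Mul(327756, Pow(Add(Add(-50386, -155655), 363643), -1)) = Mul(327756, Pow(Add(-206041, 363643), -1)) = Mul(327756, Pow(157602, -1)) = Mul(327756, Rational(1, 157602)) = Rational(54626, 26267)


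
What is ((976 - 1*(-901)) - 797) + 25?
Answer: 1105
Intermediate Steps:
((976 - 1*(-901)) - 797) + 25 = ((976 + 901) - 797) + 25 = (1877 - 797) + 25 = 1080 + 25 = 1105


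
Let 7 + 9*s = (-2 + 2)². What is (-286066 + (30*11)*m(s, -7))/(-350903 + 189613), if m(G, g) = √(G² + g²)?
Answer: 143033/80645 - 77*√82/48387 ≈ 1.7592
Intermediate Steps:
s = -7/9 (s = -7/9 + (-2 + 2)²/9 = -7/9 + (⅑)*0² = -7/9 + (⅑)*0 = -7/9 + 0 = -7/9 ≈ -0.77778)
(-286066 + (30*11)*m(s, -7))/(-350903 + 189613) = (-286066 + (30*11)*√((-7/9)² + (-7)²))/(-350903 + 189613) = (-286066 + 330*√(49/81 + 49))/(-161290) = (-286066 + 330*√(4018/81))*(-1/161290) = (-286066 + 330*(7*√82/9))*(-1/161290) = (-286066 + 770*√82/3)*(-1/161290) = 143033/80645 - 77*√82/48387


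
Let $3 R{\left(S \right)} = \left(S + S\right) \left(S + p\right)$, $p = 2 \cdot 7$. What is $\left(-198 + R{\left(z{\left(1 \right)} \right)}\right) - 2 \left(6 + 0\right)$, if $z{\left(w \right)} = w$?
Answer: $-200$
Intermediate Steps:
$p = 14$
$R{\left(S \right)} = \frac{2 S \left(14 + S\right)}{3}$ ($R{\left(S \right)} = \frac{\left(S + S\right) \left(S + 14\right)}{3} = \frac{2 S \left(14 + S\right)}{3}$)
$\left(-198 + R{\left(z{\left(1 \right)} \right)}\right) - 2 \left(6 + 0\right) = \left(-198 + \frac{2}{3} \cdot 1 \left(14 + 1\right)\right) - 2 \left(6 + 0\right) = \left(-198 + \frac{2}{3} \cdot 1 \cdot 15\right) - 12 = \left(-198 + 10\right) - 12 = -188 - 12 = -200$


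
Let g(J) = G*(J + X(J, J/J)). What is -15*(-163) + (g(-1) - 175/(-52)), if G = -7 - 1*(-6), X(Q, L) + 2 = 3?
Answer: 127315/52 ≈ 2448.4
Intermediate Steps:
X(Q, L) = 1 (X(Q, L) = -2 + 3 = 1)
G = -1 (G = -7 + 6 = -1)
g(J) = -1 - J (g(J) = -(J + 1) = -(1 + J) = -1 - J)
-15*(-163) + (g(-1) - 175/(-52)) = -15*(-163) + ((-1 - 1*(-1)) - 175/(-52)) = 2445 + ((-1 + 1) - 175*(-1)/52) = 2445 + (0 - 1*(-175/52)) = 2445 + (0 + 175/52) = 2445 + 175/52 = 127315/52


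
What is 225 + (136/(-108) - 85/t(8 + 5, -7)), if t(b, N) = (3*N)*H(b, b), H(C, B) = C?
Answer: 550496/2457 ≈ 224.05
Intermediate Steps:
t(b, N) = 3*N*b (t(b, N) = (3*N)*b = 3*N*b)
225 + (136/(-108) - 85/t(8 + 5, -7)) = 225 + (136/(-108) - 85*(-1/(21*(8 + 5)))) = 225 + (136*(-1/108) - 85/(3*(-7)*13)) = 225 + (-34/27 - 85/(-273)) = 225 + (-34/27 - 85*(-1/273)) = 225 + (-34/27 + 85/273) = 225 - 2329/2457 = 550496/2457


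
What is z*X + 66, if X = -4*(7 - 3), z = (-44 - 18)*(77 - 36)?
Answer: 40738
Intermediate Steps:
z = -2542 (z = -62*41 = -2542)
X = -16 (X = -4*4 = -16)
z*X + 66 = -2542*(-16) + 66 = 40672 + 66 = 40738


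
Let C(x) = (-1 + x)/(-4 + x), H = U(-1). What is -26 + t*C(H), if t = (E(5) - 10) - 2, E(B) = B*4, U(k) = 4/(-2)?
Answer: -22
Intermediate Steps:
U(k) = -2 (U(k) = 4*(-½) = -2)
H = -2
E(B) = 4*B
C(x) = (-1 + x)/(-4 + x)
t = 8 (t = (4*5 - 10) - 2 = (20 - 10) - 2 = 10 - 2 = 8)
-26 + t*C(H) = -26 + 8*((-1 - 2)/(-4 - 2)) = -26 + 8*(-3/(-6)) = -26 + 8*(-⅙*(-3)) = -26 + 8*(½) = -26 + 4 = -22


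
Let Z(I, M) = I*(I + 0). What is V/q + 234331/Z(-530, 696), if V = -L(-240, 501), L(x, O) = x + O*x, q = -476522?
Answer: 38910522391/66927514900 ≈ 0.58138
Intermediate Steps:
Z(I, M) = I² (Z(I, M) = I*I = I²)
V = 120480 (V = -(-240)*(1 + 501) = -(-240)*502 = -1*(-120480) = 120480)
V/q + 234331/Z(-530, 696) = 120480/(-476522) + 234331/((-530)²) = 120480*(-1/476522) + 234331/280900 = -60240/238261 + 234331*(1/280900) = -60240/238261 + 234331/280900 = 38910522391/66927514900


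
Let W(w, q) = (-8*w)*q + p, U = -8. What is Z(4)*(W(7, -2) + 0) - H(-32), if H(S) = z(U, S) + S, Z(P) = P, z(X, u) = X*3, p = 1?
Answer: 508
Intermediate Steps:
z(X, u) = 3*X
H(S) = -24 + S (H(S) = 3*(-8) + S = -24 + S)
W(w, q) = 1 - 8*q*w (W(w, q) = (-8*w)*q + 1 = -8*q*w + 1 = 1 - 8*q*w)
Z(4)*(W(7, -2) + 0) - H(-32) = 4*((1 - 8*(-2)*7) + 0) - (-24 - 32) = 4*((1 + 112) + 0) - 1*(-56) = 4*(113 + 0) + 56 = 4*113 + 56 = 452 + 56 = 508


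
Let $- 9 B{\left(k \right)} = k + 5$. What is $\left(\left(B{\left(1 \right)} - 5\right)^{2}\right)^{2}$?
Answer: $\frac{83521}{81} \approx 1031.1$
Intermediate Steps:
$B{\left(k \right)} = - \frac{5}{9} - \frac{k}{9}$ ($B{\left(k \right)} = - \frac{k + 5}{9} = - \frac{5 + k}{9} = - \frac{5}{9} - \frac{k}{9}$)
$\left(\left(B{\left(1 \right)} - 5\right)^{2}\right)^{2} = \left(\left(\left(- \frac{5}{9} - \frac{1}{9}\right) - 5\right)^{2}\right)^{2} = \left(\left(- \frac{2}{3} - 5\right)^{2}\right)^{2} = \left(\left(- \frac{17}{3}\right)^{2}\right)^{2} = \left(\frac{289}{9}\right)^{2} = \frac{83521}{81}$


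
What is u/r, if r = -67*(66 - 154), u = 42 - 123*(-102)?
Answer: 3147/1474 ≈ 2.1350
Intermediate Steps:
u = 12588 (u = 42 + 12546 = 12588)
r = 5896 (r = -67*(-88) = 5896)
u/r = 12588/5896 = 12588*(1/5896) = 3147/1474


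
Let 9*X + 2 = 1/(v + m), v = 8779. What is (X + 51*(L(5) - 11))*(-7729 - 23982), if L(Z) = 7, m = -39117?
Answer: 1768244840195/273042 ≈ 6.4761e+6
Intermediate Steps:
X = -60677/273042 (X = -2/9 + 1/(9*(8779 - 39117)) = -2/9 + (⅑)/(-30338) = -2/9 + (⅑)*(-1/30338) = -2/9 - 1/273042 = -60677/273042 ≈ -0.22223)
(X + 51*(L(5) - 11))*(-7729 - 23982) = (-60677/273042 + 51*(7 - 11))*(-7729 - 23982) = (-60677/273042 + 51*(-4))*(-31711) = (-60677/273042 - 204)*(-31711) = -55761245/273042*(-31711) = 1768244840195/273042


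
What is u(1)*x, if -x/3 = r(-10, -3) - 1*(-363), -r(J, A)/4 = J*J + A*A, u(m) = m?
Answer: 219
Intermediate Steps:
r(J, A) = -4*A² - 4*J² (r(J, A) = -4*(J*J + A*A) = -4*(J² + A²) = -4*(A² + J²) = -4*A² - 4*J²)
x = 219 (x = -3*((-4*(-3)² - 4*(-10)²) - 1*(-363)) = -3*((-4*9 - 4*100) + 363) = -3*((-36 - 400) + 363) = -3*(-436 + 363) = -3*(-73) = 219)
u(1)*x = 1*219 = 219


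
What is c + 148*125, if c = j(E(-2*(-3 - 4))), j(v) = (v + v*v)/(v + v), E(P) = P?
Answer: 37015/2 ≈ 18508.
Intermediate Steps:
j(v) = (v + v²)/(2*v) (j(v) = (v + v²)/((2*v)) = (v + v²)*(1/(2*v)) = (v + v²)/(2*v))
c = 15/2 (c = ½ + (-2*(-3 - 4))/2 = ½ + (-2*(-7))/2 = ½ + (½)*14 = ½ + 7 = 15/2 ≈ 7.5000)
c + 148*125 = 15/2 + 148*125 = 15/2 + 18500 = 37015/2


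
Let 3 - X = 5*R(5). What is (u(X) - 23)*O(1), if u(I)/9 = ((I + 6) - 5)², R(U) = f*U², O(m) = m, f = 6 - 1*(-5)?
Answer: 16916746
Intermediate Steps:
f = 11 (f = 6 + 5 = 11)
R(U) = 11*U²
X = -1372 (X = 3 - 5*11*5² = 3 - 5*11*25 = 3 - 5*275 = 3 - 1*1375 = 3 - 1375 = -1372)
u(I) = 9*(1 + I)² (u(I) = 9*((I + 6) - 5)² = 9*((6 + I) - 5)² = 9*(1 + I)²)
(u(X) - 23)*O(1) = (9*(1 - 1372)² - 23)*1 = (9*(-1371)² - 23)*1 = (9*1879641 - 23)*1 = (16916769 - 23)*1 = 16916746*1 = 16916746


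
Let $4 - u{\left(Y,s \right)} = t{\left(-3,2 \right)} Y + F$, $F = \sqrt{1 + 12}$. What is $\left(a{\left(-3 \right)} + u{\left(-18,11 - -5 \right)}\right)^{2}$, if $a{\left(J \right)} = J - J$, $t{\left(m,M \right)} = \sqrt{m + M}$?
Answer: $\left(4 - \sqrt{13} + 18 i\right)^{2} \approx -323.84 + 14.2 i$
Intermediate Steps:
$t{\left(m,M \right)} = \sqrt{M + m}$
$a{\left(J \right)} = 0$
$F = \sqrt{13} \approx 3.6056$
$u{\left(Y,s \right)} = 4 - \sqrt{13} - i Y$ ($u{\left(Y,s \right)} = 4 - \left(\sqrt{2 - 3} Y + \sqrt{13}\right) = 4 - \left(\sqrt{-1} Y + \sqrt{13}\right) = 4 - \left(i Y + \sqrt{13}\right) = 4 - \left(\sqrt{13} + i Y\right) = 4 - \sqrt{13} - i Y$)
$\left(a{\left(-3 \right)} + u{\left(-18,11 - -5 \right)}\right)^{2} = \left(0 - \left(-4 + \sqrt{13} + i \left(-18\right)\right)\right)^{2} = \left(0 + \left(4 - \sqrt{13} + 18 i\right)\right)^{2} = \left(4 - \sqrt{13} + 18 i\right)^{2}$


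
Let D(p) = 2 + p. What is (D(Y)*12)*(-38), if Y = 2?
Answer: -1824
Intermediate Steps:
(D(Y)*12)*(-38) = ((2 + 2)*12)*(-38) = (4*12)*(-38) = 48*(-38) = -1824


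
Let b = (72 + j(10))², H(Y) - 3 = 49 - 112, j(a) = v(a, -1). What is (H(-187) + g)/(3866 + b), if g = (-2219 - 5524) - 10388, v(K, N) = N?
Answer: -18191/8907 ≈ -2.0423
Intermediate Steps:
j(a) = -1
g = -18131 (g = -7743 - 10388 = -18131)
H(Y) = -60 (H(Y) = 3 + (49 - 112) = 3 - 63 = -60)
b = 5041 (b = (72 - 1)² = 71² = 5041)
(H(-187) + g)/(3866 + b) = (-60 - 18131)/(3866 + 5041) = -18191/8907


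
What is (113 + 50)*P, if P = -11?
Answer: -1793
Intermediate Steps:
(113 + 50)*P = (113 + 50)*(-11) = 163*(-11) = -1793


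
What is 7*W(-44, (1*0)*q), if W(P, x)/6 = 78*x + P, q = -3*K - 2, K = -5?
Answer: -1848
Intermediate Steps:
q = 13 (q = -3*(-5) - 2 = 15 - 2 = 13)
W(P, x) = 6*P + 468*x (W(P, x) = 6*(78*x + P) = 6*(P + 78*x) = 6*P + 468*x)
7*W(-44, (1*0)*q) = 7*(6*(-44) + 468*((1*0)*13)) = 7*(-264 + 468*(0*13)) = 7*(-264 + 468*0) = 7*(-264 + 0) = 7*(-264) = -1848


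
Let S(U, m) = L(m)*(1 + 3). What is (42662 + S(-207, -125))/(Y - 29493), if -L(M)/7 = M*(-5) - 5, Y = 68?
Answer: -25302/29425 ≈ -0.85988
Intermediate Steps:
L(M) = 35 + 35*M (L(M) = -7*(M*(-5) - 5) = -7*(-5*M - 5) = -7*(-5 - 5*M) = 35 + 35*M)
S(U, m) = 140 + 140*m (S(U, m) = (35 + 35*m)*(1 + 3) = (35 + 35*m)*4 = 140 + 140*m)
(42662 + S(-207, -125))/(Y - 29493) = (42662 + (140 + 140*(-125)))/(68 - 29493) = (42662 + (140 - 17500))/(-29425) = (42662 - 17360)*(-1/29425) = 25302*(-1/29425) = -25302/29425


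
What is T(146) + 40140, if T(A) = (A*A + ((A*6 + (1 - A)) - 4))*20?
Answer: 481000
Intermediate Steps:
T(A) = -60 + 20*A**2 + 100*A (T(A) = (A**2 + ((6*A + (1 - A)) - 4))*20 = (A**2 + ((1 + 5*A) - 4))*20 = (A**2 + (-3 + 5*A))*20 = (-3 + A**2 + 5*A)*20 = -60 + 20*A**2 + 100*A)
T(146) + 40140 = (-60 + 20*146**2 + 100*146) + 40140 = (-60 + 20*21316 + 14600) + 40140 = (-60 + 426320 + 14600) + 40140 = 440860 + 40140 = 481000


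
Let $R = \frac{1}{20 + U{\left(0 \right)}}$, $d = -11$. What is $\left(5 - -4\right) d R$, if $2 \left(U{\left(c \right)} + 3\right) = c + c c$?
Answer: $- \frac{99}{17} \approx -5.8235$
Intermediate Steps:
$U{\left(c \right)} = -3 + \frac{c}{2} + \frac{c^{2}}{2}$ ($U{\left(c \right)} = -3 + \frac{c + c c}{2} = -3 + \frac{c + c^{2}}{2} = -3 + \left(\frac{c}{2} + \frac{c^{2}}{2}\right) = -3 + \frac{c}{2} + \frac{c^{2}}{2}$)
$R = \frac{1}{17}$ ($R = \frac{1}{20 + \left(-3 + \frac{1}{2} \cdot 0 + \frac{0^{2}}{2}\right)} = \frac{1}{20 + \left(-3 + 0 + \frac{1}{2} \cdot 0\right)} = \frac{1}{20 + \left(-3 + 0 + 0\right)} = \frac{1}{20 - 3} = \frac{1}{17} \approx 0.058824$)
$\left(5 - -4\right) d R = \left(5 - -4\right) \left(-11\right) \frac{1}{17} = \left(5 + 4\right) \left(-11\right) \frac{1}{17} = 9 \left(-11\right) \frac{1}{17} = \left(-99\right) \frac{1}{17} = - \frac{99}{17}$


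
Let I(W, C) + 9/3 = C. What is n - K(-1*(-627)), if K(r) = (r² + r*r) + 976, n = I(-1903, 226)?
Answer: -787011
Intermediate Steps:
I(W, C) = -3 + C
n = 223 (n = -3 + 226 = 223)
K(r) = 976 + 2*r² (K(r) = (r² + r²) + 976 = 2*r² + 976 = 976 + 2*r²)
n - K(-1*(-627)) = 223 - (976 + 2*(-1*(-627))²) = 223 - (976 + 2*627²) = 223 - (976 + 2*393129) = 223 - (976 + 786258) = 223 - 1*787234 = 223 - 787234 = -787011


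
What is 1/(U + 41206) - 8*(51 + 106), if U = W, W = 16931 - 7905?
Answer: -63091391/50232 ≈ -1256.0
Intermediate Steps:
W = 9026
U = 9026
1/(U + 41206) - 8*(51 + 106) = 1/(9026 + 41206) - 8*(51 + 106) = 1/50232 - 8*157 = 1/50232 - 1256 = -63091391/50232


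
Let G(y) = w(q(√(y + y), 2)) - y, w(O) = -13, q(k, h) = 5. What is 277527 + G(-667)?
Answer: 278181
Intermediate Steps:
G(y) = -13 - y
277527 + G(-667) = 277527 + (-13 - 1*(-667)) = 277527 + (-13 + 667) = 277527 + 654 = 278181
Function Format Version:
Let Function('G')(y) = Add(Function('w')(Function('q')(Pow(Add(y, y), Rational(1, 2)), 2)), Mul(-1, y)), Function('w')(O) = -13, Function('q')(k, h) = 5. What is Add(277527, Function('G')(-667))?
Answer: 278181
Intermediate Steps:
Function('G')(y) = Add(-13, Mul(-1, y))
Add(277527, Function('G')(-667)) = Add(277527, Add(-13, Mul(-1, -667))) = Add(277527, Add(-13, 667)) = Add(277527, 654) = 278181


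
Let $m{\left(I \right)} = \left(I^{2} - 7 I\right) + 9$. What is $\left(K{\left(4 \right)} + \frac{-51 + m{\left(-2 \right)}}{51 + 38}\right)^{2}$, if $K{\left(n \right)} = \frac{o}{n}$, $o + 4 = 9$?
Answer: $\frac{121801}{126736} \approx 0.96106$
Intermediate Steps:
$o = 5$ ($o = -4 + 9 = 5$)
$m{\left(I \right)} = 9 + I^{2} - 7 I$
$K{\left(n \right)} = \frac{5}{n}$
$\left(K{\left(4 \right)} + \frac{-51 + m{\left(-2 \right)}}{51 + 38}\right)^{2} = \left(\frac{5}{4} + \frac{-51 + \left(9 + \left(-2\right)^{2} - -14\right)}{51 + 38}\right)^{2} = \left(5 \cdot \frac{1}{4} + \frac{-51 + \left(9 + 4 + 14\right)}{89}\right)^{2} = \left(\frac{5}{4} + \left(-51 + 27\right) \frac{1}{89}\right)^{2} = \left(\frac{5}{4} - \frac{24}{89}\right)^{2} = \left(\frac{349}{356}\right)^{2} = \frac{121801}{126736}$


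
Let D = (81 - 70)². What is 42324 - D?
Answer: 42203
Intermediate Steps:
D = 121 (D = 11² = 121)
42324 - D = 42324 - 1*121 = 42324 - 121 = 42203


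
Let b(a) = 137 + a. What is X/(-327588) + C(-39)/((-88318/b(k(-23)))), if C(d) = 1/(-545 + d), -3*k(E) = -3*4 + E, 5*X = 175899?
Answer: -1134028057001/10560149699160 ≈ -0.10739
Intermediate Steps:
X = 175899/5 (X = (⅕)*175899 = 175899/5 ≈ 35180.)
k(E) = 4 - E/3 (k(E) = -(-3*4 + E)/3 = -(-12 + E)/3 = 4 - E/3)
X/(-327588) + C(-39)/((-88318/b(k(-23)))) = (175899/5)/(-327588) + 1/((-545 - 39)*((-88318/(137 + (4 - ⅓*(-23)))))) = (175899/5)*(-1/327588) + 1/((-584)*((-88318/(137 + (4 + 23/3))))) = -58633/545980 - 1/(584*((-88318/(137 + 35/3)))) = -58633/545980 - 1/(584*((-88318/446/3))) = -58633/545980 - 1/(584*((-88318*3/446))) = -58633/545980 - 1/(584*(-132477/223)) = -58633/545980 - 1/584*(-223/132477) = -58633/545980 + 223/77366568 = -1134028057001/10560149699160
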